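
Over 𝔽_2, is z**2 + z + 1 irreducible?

Write g(z) = z**2 + z + 1.
Check for roots in 𝔽_2: g(0) = 1; g(1) = 1.
No roots. A degree-2 polynomial over a field with no linear factor is irreducible.

Yes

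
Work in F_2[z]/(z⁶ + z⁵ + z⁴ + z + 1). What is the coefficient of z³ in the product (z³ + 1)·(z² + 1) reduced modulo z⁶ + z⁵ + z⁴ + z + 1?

1

Multiply in F_2[z]: (z³ + 1)·(z² + 1) = z⁵ + z³ + z² + 1.
Reduced: z⁵ + z³ + z² + 1.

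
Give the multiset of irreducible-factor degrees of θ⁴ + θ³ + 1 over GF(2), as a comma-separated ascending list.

4

Write h(θ) = θ⁴ + θ³ + 1.
Roots in GF(2): h(0) = 1; h(1) = 1.
Complete factorization: h(θ) = (θ⁴ + θ³ + 1).
Factor degrees with multiplicity: 4 = 4.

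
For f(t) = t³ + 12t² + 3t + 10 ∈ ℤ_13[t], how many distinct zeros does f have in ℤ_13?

3

Evaluate at each of the 13 elements of ℤ_13:
f(0) = 10; f(1) = 0 → root; f(2) = 7; f(3) = 11; f(4) = 5; f(5) = 8; f(6) = 0 → root; f(7) = 0 → root; f(8) = 1; f(9) = 9; f(10) = 4; f(11) = 5; f(12) = 5.
Roots: {1, 6, 7}.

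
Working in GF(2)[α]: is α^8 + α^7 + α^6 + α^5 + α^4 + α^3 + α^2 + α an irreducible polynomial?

Write m(α) = α^8 + α^7 + α^6 + α^5 + α^4 + α^3 + α^2 + α.
Check for roots in GF(2): m(0) = 0 → root; m(1) = 0 → root.
m(0) = 0, so (α) divides m(α); m is reducible.

No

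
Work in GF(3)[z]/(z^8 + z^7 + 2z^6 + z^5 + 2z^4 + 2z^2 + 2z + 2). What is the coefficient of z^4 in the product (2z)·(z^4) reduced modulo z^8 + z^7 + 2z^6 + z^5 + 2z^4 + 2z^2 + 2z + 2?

0

Multiply in GF(3)[z]: (2z)·(z^4) = 2z^5.
Reduced: 2z^5.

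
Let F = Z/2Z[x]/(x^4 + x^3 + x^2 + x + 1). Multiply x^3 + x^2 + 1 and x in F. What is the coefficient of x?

0

Multiply in Z/2Z[x]: (x^3 + x^2 + 1)·(x) = x^4 + x^3 + x.
Reduce using x^4 ≡ x^3 + x^2 + x + 1 (mod x^4 + x^3 + x^2 + x + 1).
Reduced: x^2 + 1.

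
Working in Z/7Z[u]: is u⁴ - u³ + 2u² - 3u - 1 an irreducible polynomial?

Write f(u) = u⁴ - u³ + 2u² - 3u - 1.
Check for roots in Z/7Z: f(0) = 6; f(1) = 5; f(2) = 2; f(3) = 6; f(4) = 1; f(5) = 2; f(6) = 6.
No roots, so no linear factors.
Degree-2 irreducible divisors: test the 21 monic irreducibles of degree 2 over GF(7).
None of them divide f (all give nonzero remainder).
No irreducible factor of degree ≤ 2 exists, so f is irreducible over GF(7).

Yes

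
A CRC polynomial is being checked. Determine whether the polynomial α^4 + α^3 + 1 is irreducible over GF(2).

Write h(α) = α^4 + α^3 + 1.
Check for roots in GF(2): h(0) = 1; h(1) = 1.
No roots, so no linear factors.
Monic irreducibles of degree 2 over GF(2): α^2 + α + 1.
None of them divide h (all give nonzero remainder).
No irreducible factor of degree ≤ 2 exists, so h is irreducible over GF(2).

Yes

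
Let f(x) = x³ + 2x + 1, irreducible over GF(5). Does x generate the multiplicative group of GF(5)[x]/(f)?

No

|GF(5^3)^×| = 5^3 − 1 = 124. Prime factorization: 124 = 2^2·31.
f is primitive ⇔ x has order 124 in GF(5)[x]/(f), i.e. x^(124/q) ≠ 1 for each prime q | 124.
x^(62) mod f = 1
x^(4) mod f = 3x² + 4x.
Since x^(62) = 1, the order of x divides 62 < 124; not primitive.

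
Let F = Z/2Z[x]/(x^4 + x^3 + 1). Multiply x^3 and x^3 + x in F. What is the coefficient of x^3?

Multiply in Z/2Z[x]: (x^3)·(x^3 + x) = x^6 + x^4.
Reduce using x^4 ≡ x^3 + 1 (mod x^4 + x^3 + 1).
Reduced: x^2 + x.

0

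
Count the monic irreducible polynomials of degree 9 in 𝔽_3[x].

2184

By the necklace-counting formula, N_3(9) = (1/9) Σ_{d|9} μ(9/d)·3^d.
Divisors of 9: 1, 3, 9; μ(9/d) for each: 0, -1, 1.
Σ = − 3^3 + 3^9 = 19656.
N = 19656/9 = 2184.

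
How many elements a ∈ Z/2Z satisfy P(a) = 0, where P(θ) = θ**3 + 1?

1

Evaluate at each of the 2 elements of Z/2Z:
P(0) = 1; P(1) = 0 → root.
Roots: {1}.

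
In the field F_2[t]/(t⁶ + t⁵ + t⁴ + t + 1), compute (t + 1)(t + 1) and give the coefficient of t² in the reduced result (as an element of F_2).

Multiply in F_2[t]: (t + 1)·(t + 1) = t² + 1.
Reduced: t² + 1.

1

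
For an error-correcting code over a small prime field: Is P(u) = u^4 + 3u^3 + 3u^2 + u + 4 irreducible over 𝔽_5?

Yes

Check for roots in 𝔽_5: P(0) = 4; P(1) = 2; P(2) = 3; P(3) = 1; P(4) = 4.
No roots, so no linear factors.
Degree-2 irreducible divisors: test the 10 monic irreducibles of degree 2 over GF(5).
None of them divide P (all give nonzero remainder).
No irreducible factor of degree ≤ 2 exists, so P is irreducible over GF(5).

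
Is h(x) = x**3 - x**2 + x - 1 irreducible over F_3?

No

Check for roots in F_3: h(0) = 2; h(1) = 0 → root; h(2) = 2.
h(1) = 0, so (x − 1) divides h(x); h is reducible.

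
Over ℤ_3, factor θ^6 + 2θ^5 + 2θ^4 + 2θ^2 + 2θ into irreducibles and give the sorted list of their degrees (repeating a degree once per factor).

Write f(θ) = θ^6 + 2θ^5 + 2θ^4 + 2θ^2 + 2θ.
Roots in ℤ_3: f(0) = 0 → root; f(1) = 0 → root; f(2) = 1.
Linear factors from roots: (θ), (θ + 2).
Complete factorization: f(θ) = (θ)·(θ + 2)^2·(θ^3 + θ^2 + 2).
Factor degrees with multiplicity: 1 + 1 + 1 + 3 = 6.

1, 1, 1, 3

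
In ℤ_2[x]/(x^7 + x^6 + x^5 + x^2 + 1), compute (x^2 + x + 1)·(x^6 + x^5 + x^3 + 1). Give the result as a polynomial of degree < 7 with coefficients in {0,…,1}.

Multiply in ℤ_2[x]: (x^2 + x + 1)·(x^6 + x^5 + x^3 + 1) = x^8 + x^4 + x^3 + x^2 + x + 1.
Reduce using x^7 ≡ x^6 + x^5 + x^2 + 1 (mod x^7 + x^6 + x^5 + x^2 + 1).
Reduced: x^5 + x^4.

x^5 + x^4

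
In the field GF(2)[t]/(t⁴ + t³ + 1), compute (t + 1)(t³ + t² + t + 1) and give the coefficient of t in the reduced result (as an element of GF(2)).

Multiply in GF(2)[t]: (t + 1)·(t³ + t² + t + 1) = t⁴ + 1.
Reduce using t⁴ ≡ t³ + 1 (mod t⁴ + t³ + 1).
Reduced: t³.

0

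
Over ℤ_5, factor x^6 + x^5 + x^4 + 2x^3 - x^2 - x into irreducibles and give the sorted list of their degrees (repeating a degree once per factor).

Write f(x) = x^6 + x^5 + x^4 + 2x^3 - x^2 - x.
Roots in ℤ_5: f(0) = 0 → root; f(1) = 3; f(2) = 2; f(3) = 0 → root; f(4) = 4.
Linear factors from roots: (x), (x + 2).
Complete factorization: f(x) = (x)·(x + 2)·(x^4 - x^3 - 2x^2 + x + 2).
Factor degrees with multiplicity: 1 + 1 + 4 = 6.

1, 1, 4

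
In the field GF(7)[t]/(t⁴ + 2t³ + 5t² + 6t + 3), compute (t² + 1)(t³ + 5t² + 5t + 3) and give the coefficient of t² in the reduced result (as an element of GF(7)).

Multiply in GF(7)[t]: (t² + 1)·(t³ + 5t² + 5t + 3) = t⁵ + 5t⁴ + 6t³ + t² + 5t + 3.
Reduce using t⁴ ≡ 5t³ + 2t² + t + 4 (mod t⁴ + 2t³ + 5t² + 6t + 3).
Reduced: 2t³ + t² + 5t + 1.

1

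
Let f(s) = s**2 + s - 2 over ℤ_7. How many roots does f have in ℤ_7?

2

Evaluate at each of the 7 elements of ℤ_7:
f(0) = 5; f(1) = 0 → root; f(2) = 4; f(3) = 3; f(4) = 4; f(5) = 0 → root; f(6) = 5.
Roots: {1, 5}.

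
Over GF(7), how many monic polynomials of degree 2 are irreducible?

21

The number of monic irreducibles of degree 2 over GF(7) is (1/2)·Σ_{d∣2} μ(2/d) 7^d.
Divisors of 2: 1, 2; μ(2/d) for each: -1, 1.
Σ = − 7^1 + 7^2 = 42.
N = 42/2 = 21.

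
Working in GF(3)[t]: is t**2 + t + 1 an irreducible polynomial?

No

Write h(t) = t**2 + t + 1.
Check for roots in GF(3): h(0) = 1; h(1) = 0 → root; h(2) = 1.
h(1) = 0, so (t − 1) divides h(t); h is reducible.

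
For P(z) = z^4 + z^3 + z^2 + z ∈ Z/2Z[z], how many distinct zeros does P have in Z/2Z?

Evaluate at each of the 2 elements of Z/2Z:
P(0) = 0 → root; P(1) = 0 → root.
Roots: {0, 1}.

2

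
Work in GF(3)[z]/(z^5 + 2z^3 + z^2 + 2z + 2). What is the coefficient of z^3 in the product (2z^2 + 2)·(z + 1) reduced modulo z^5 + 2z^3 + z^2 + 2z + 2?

2

Multiply in GF(3)[z]: (2z^2 + 2)·(z + 1) = 2z^3 + 2z^2 + 2z + 2.
Reduced: 2z^3 + 2z^2 + 2z + 2.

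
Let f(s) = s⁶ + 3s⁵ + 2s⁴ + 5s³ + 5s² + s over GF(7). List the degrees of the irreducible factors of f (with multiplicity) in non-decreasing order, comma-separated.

1, 2, 3

Linear factors from roots: (s).
Complete factorization: f(s) = (s)·(s² + s + 6)·(s³ + 2s² + s + 6).
Factor degrees with multiplicity: 1 + 2 + 3 = 6.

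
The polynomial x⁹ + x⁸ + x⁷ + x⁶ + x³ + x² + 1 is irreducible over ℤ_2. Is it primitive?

Write f(x) = x⁹ + x⁸ + x⁷ + x⁶ + x³ + x² + 1.
|GF(2^9)^×| = 2^9 − 1 = 511. Prime factorization: 511 = 7·73.
f is primitive ⇔ x has order 511 in GF(2)[x]/(f), i.e. x^(511/q) ≠ 1 for each prime q | 511.
x^(73) mod f = x³ + x².
x^(7) mod f = x⁷.
None equal 1, so x has full order 511; f is primitive.

Yes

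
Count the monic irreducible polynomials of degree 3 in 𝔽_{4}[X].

20

By the necklace-counting formula, N_4(3) = (1/3) Σ_{d|3} μ(3/d)·4^d.
Divisors of 3: 1, 3; μ(3/d) for each: -1, 1.
Σ = − 4^1 + 4^3 = 60.
N = 60/3 = 20.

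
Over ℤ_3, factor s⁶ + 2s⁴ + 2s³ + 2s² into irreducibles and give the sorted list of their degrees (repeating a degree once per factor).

Write f(s) = s⁶ + 2s⁴ + 2s³ + 2s².
Roots in ℤ_3: f(0) = 0 → root; f(1) = 1; f(2) = 0 → root.
Linear factors from roots: (s), (s + 1).
Complete factorization: f(s) = (s)^2·(s + 1)^2·(s² + s + 2).
Factor degrees with multiplicity: 1 + 1 + 1 + 1 + 2 = 6.

1, 1, 1, 1, 2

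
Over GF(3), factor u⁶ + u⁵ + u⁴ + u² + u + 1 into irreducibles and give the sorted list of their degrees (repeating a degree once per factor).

1, 1, 2, 2

Write f(u) = u⁶ + u⁵ + u⁴ + u² + u + 1.
Roots in GF(3): f(0) = 1; f(1) = 0 → root; f(2) = 2.
Linear factors from roots: (u + 2).
Complete factorization: f(u) = (u + 2)^2·(u² + u + 2)·(u² + 2u + 2).
Factor degrees with multiplicity: 1 + 1 + 2 + 2 = 6.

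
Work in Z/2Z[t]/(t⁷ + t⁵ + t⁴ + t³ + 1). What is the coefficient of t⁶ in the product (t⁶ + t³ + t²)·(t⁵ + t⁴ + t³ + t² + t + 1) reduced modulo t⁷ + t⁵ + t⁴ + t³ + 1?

0

Multiply in Z/2Z[t]: (t⁶ + t³ + t²)·(t⁵ + t⁴ + t³ + t² + t + 1) = t¹¹ + t¹⁰ + t⁹ + t⁷ + t⁶ + t².
Reduce using t⁷ ≡ t⁵ + t⁴ + t³ + 1 (mod t⁷ + t⁵ + t⁴ + t³ + 1).
Reduced: t⁵ + t² + 1.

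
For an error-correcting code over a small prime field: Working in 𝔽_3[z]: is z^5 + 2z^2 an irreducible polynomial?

Write f(z) = z^5 + 2z^2.
Check for roots in 𝔽_3: f(0) = 0 → root; f(1) = 0 → root; f(2) = 1.
f(0) = 0, so (z) divides f(z); f is reducible.

No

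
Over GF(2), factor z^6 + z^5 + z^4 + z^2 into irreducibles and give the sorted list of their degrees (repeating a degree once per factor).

Write g(z) = z^6 + z^5 + z^4 + z^2.
Roots in GF(2): g(0) = 0 → root; g(1) = 0 → root.
Linear factors from roots: (z), (z + 1).
Complete factorization: g(z) = (z + 1)·(z)^2·(z^3 + z + 1).
Factor degrees with multiplicity: 1 + 1 + 1 + 3 = 6.

1, 1, 1, 3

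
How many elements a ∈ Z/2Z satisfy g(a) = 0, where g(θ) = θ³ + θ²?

2

Evaluate at each of the 2 elements of Z/2Z:
g(0) = 0 → root; g(1) = 0 → root.
Roots: {0, 1}.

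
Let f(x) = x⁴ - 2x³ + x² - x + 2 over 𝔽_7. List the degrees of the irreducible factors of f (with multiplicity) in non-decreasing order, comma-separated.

1, 1, 2

Linear factors from roots: (x - 3), (x + 1).
Complete factorization: f(x) = (x + 1)·(x - 3)·(x² - 3).
Factor degrees with multiplicity: 1 + 1 + 2 = 4.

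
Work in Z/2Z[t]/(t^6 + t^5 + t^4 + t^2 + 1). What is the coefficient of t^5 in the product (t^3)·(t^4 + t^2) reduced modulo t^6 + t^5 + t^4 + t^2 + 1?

1

Multiply in Z/2Z[t]: (t^3)·(t^4 + t^2) = t^7 + t^5.
Reduce using t^6 ≡ t^5 + t^4 + t^2 + 1 (mod t^6 + t^5 + t^4 + t^2 + 1).
Reduced: t^5 + t^4 + t^3 + t^2 + t + 1.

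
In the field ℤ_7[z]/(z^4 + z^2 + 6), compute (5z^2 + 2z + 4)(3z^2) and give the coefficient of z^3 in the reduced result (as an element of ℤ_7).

Multiply in ℤ_7[z]: (5z^2 + 2z + 4)·(3z^2) = z^4 + 6z^3 + 5z^2.
Reduce using z^4 ≡ 6z^2 + 1 (mod z^4 + z^2 + 6).
Reduced: 6z^3 + 4z^2 + 1.

6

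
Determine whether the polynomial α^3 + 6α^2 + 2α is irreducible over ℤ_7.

No

Write P(α) = α^3 + 6α^2 + 2α.
Check for roots in ℤ_7: P(0) = 0 → root; P(1) = 2; P(2) = 1; P(3) = 3; P(4) = 0 → root; P(5) = 5; P(6) = 3.
P(0) = 0, so (α) divides P(α); P is reducible.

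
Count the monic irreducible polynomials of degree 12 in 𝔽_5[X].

20343700

By the necklace-counting formula, N_5(12) = (1/12) Σ_{d|12} μ(12/d)·5^d.
Divisors of 12: 1, 2, 3, 4, 6, 12; μ(12/d) for each: 0, 1, 0, -1, -1, 1.
Σ = 5^2 − 5^4 − 5^6 + 5^12 = 244124400.
N = 244124400/12 = 20343700.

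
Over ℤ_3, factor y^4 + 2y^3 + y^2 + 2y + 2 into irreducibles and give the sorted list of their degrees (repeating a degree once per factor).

Write h(y) = y^4 + 2y^3 + y^2 + 2y + 2.
Roots in ℤ_3: h(0) = 2; h(1) = 2; h(2) = 0 → root.
Linear factors from roots: (y + 1).
Complete factorization: h(y) = (y + 1)·(y^3 + y^2 + 2).
Factor degrees with multiplicity: 1 + 3 = 4.

1, 3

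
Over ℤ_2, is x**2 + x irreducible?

No

Write P(x) = x**2 + x.
Check for roots in ℤ_2: P(0) = 0 → root; P(1) = 0 → root.
P(0) = 0, so (x) divides P(x); P is reducible.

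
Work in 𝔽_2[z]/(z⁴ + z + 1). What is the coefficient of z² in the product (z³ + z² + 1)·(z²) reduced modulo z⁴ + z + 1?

Multiply in 𝔽_2[z]: (z³ + z² + 1)·(z²) = z⁵ + z⁴ + z².
Reduce using z⁴ ≡ z + 1 (mod z⁴ + z + 1).
Reduced: 1.

0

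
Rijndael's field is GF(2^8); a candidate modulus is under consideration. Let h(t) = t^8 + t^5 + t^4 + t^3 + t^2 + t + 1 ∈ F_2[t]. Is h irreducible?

Check for roots in F_2: h(0) = 1; h(1) = 1.
No roots, so no linear factors.
Monic irreducibles of degree 2 over GF(2): t^2 + t + 1.
None of them divide h (all give nonzero remainder).
Monic irreducibles of degree 3 over GF(2): t^3 + t + 1, t^3 + t^2 + 1.
None of them divide h (all give nonzero remainder).
Monic irreducibles of degree 4 over GF(2): t^4 + t + 1, t^4 + t^3 + 1, t^4 + t^3 + t^2 + t + 1.
None of them divide h (all give nonzero remainder).
No irreducible factor of degree ≤ 4 exists, so h is irreducible over GF(2).

Yes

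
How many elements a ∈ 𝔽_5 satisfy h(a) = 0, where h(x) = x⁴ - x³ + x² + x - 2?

Evaluate at each of the 5 elements of 𝔽_5:
h(0) = 3; h(1) = 0 → root; h(2) = 2; h(3) = 4; h(4) = 0 → root.
Roots: {1, 4}.

2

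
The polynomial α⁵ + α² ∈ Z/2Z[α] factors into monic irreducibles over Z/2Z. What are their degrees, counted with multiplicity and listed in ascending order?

1, 1, 1, 2

Write h(α) = α⁵ + α².
Roots in Z/2Z: h(0) = 0 → root; h(1) = 0 → root.
Linear factors from roots: (α), (α + 1).
Complete factorization: h(α) = (α + 1)·(α)^2·(α² + α + 1).
Factor degrees with multiplicity: 1 + 1 + 1 + 2 = 5.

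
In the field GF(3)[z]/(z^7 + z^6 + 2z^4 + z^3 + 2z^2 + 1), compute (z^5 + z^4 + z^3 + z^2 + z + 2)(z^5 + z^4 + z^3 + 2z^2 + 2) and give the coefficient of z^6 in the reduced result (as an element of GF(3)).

1

Multiply in GF(3)[z]: (z^5 + z^4 + z^3 + z^2 + z + 2)·(z^5 + z^4 + z^3 + 2z^2 + 2) = z^10 + 2z^9 + 2z^7 + 2z^6 + 2z^5 + z^4 + 2z + 1.
Reduce using z^7 ≡ 2z^6 + z^4 + 2z^3 + z^2 + 2 (mod z^7 + z^6 + 2z^4 + z^3 + 2z^2 + 1).
Reduced: z^6 + z^5 + z^4.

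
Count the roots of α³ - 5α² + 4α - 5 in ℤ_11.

3

Write P(α) = α³ - 5α² + 4α - 5.
Evaluate at each of the 11 elements of ℤ_11:
P(0) = 6; P(1) = 6; P(2) = 2; P(3) = 0 → root; P(4) = 6; P(5) = 4; P(6) = 0 → root; P(7) = 0 → root; P(8) = 10; P(9) = 3; P(10) = 7.
Roots: {3, 6, 7}.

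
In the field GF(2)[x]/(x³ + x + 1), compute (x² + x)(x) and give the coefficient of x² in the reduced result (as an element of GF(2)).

Multiply in GF(2)[x]: (x² + x)·(x) = x³ + x².
Reduce using x³ ≡ x + 1 (mod x³ + x + 1).
Reduced: x² + x + 1.

1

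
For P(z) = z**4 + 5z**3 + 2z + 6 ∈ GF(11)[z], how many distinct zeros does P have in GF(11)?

4

Evaluate at each of the 11 elements of GF(11):
P(0) = 6; P(1) = 3; P(2) = 0 → root; P(3) = 8; P(4) = 7; P(5) = 1; P(6) = 7; P(7) = 0 → root; P(8) = 1; P(9) = 0 → root; P(10) = 0 → root.
Roots: {2, 7, 9, 10}.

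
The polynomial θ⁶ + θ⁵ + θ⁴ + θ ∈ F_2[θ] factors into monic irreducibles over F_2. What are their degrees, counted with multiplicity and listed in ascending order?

1, 1, 1, 3

Write f(θ) = θ⁶ + θ⁵ + θ⁴ + θ.
Roots in F_2: f(0) = 0 → root; f(1) = 0 → root.
Linear factors from roots: (θ), (θ + 1).
Complete factorization: f(θ) = (θ)·(θ + 1)^2·(θ³ + θ² + 1).
Factor degrees with multiplicity: 1 + 1 + 1 + 3 = 6.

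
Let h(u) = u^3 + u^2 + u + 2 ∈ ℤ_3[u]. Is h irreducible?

Check for roots in ℤ_3: h(0) = 2; h(1) = 2; h(2) = 1.
No roots. A degree-3 polynomial over a field with no linear factor is irreducible.

Yes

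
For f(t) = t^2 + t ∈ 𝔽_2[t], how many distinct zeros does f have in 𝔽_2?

Evaluate at each of the 2 elements of 𝔽_2:
f(0) = 0 → root; f(1) = 0 → root.
Roots: {0, 1}.

2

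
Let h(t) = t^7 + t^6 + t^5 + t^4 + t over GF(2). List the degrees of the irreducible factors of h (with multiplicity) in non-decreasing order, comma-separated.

Roots in GF(2): h(0) = 0 → root; h(1) = 1.
Linear factors from roots: (t).
Complete factorization: h(t) = (t)·(t^2 + t + 1)·(t^4 + t + 1).
Factor degrees with multiplicity: 1 + 2 + 4 = 7.

1, 2, 4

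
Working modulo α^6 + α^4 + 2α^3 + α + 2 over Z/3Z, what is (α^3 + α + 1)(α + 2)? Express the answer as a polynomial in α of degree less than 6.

Multiply in Z/3Z[α]: (α^3 + α + 1)·(α + 2) = α^4 + 2α^3 + α^2 + 2.
Reduced: α^4 + 2α^3 + α^2 + 2.

α^4 + 2α^3 + α^2 + 2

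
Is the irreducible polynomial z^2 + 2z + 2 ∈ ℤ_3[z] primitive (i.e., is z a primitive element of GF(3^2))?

Write f(z) = z^2 + 2z + 2.
|GF(3^2)^×| = 3^2 − 1 = 8. Prime factorization: 8 = 2^3.
f is primitive ⇔ z has order 8 in GF(3)[z]/(f), i.e. z^(8/q) ≠ 1 for each prime q | 8.
z^(4) mod f = 2.
None equal 1, so z has full order 8; f is primitive.

Yes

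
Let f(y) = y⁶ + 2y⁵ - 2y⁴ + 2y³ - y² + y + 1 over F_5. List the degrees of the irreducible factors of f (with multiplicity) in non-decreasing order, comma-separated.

6

Roots in F_5: f(0) = 1; f(1) = 4; f(2) = 1; f(3) = 2; f(4) = 4.
Complete factorization: f(y) = (y⁶ + 2y⁵ - 2y⁴ + 2y³ - y² + y + 1).
Factor degrees with multiplicity: 6 = 6.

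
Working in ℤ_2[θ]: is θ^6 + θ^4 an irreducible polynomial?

Write h(θ) = θ^6 + θ^4.
Check for roots in ℤ_2: h(0) = 0 → root; h(1) = 0 → root.
h(0) = 0, so (θ) divides h(θ); h is reducible.

No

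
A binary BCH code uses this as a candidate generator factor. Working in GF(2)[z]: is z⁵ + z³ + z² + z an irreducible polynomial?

Write g(z) = z⁵ + z³ + z² + z.
Check for roots in GF(2): g(0) = 0 → root; g(1) = 0 → root.
g(0) = 0, so (z) divides g(z); g is reducible.

No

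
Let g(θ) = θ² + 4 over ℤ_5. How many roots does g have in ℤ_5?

Evaluate at each of the 5 elements of ℤ_5:
g(0) = 4; g(1) = 0 → root; g(2) = 3; g(3) = 3; g(4) = 0 → root.
Roots: {1, 4}.

2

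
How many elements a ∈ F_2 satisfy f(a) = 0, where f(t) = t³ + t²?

2

Evaluate at each of the 2 elements of F_2:
f(0) = 0 → root; f(1) = 0 → root.
Roots: {0, 1}.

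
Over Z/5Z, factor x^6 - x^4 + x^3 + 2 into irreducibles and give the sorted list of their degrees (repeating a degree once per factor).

6

Write h(x) = x^6 - x^4 + x^3 + 2.
Roots in Z/5Z: h(0) = 2; h(1) = 3; h(2) = 3; h(3) = 2; h(4) = 1.
Complete factorization: h(x) = (x^6 - x^4 + x^3 + 2).
Factor degrees with multiplicity: 6 = 6.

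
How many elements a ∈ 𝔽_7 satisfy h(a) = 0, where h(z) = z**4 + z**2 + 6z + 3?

1

Evaluate at each of the 7 elements of 𝔽_7:
h(0) = 3; h(1) = 4; h(2) = 0 → root; h(3) = 6; h(4) = 5; h(5) = 4; h(6) = 6.
Roots: {2}.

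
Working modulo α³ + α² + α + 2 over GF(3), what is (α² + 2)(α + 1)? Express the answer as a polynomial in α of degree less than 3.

α

Multiply in GF(3)[α]: (α² + 2)·(α + 1) = α³ + α² + 2α + 2.
Reduce using α³ ≡ 2α² + 2α + 1 (mod α³ + α² + α + 2).
Reduced: α.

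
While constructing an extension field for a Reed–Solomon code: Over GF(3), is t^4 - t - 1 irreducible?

Yes

Write f(t) = t^4 - t - 1.
Check for roots in GF(3): f(0) = 2; f(1) = 2; f(2) = 1.
No roots, so no linear factors.
Monic irreducibles of degree 2 over GF(3): t^2 + 1, t^2 + t - 1, t^2 - t - 1.
None of them divide f (all give nonzero remainder).
No irreducible factor of degree ≤ 2 exists, so f is irreducible over GF(3).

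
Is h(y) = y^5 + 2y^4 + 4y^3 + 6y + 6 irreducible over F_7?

Yes

Check for roots in F_7: h(0) = 6; h(1) = 5; h(2) = 2; h(3) = 5; h(4) = 2; h(5) = 4; h(6) = 4.
No roots, so no linear factors.
Degree-2 irreducible divisors: test the 21 monic irreducibles of degree 2 over GF(7).
None of them divide h (all give nonzero remainder).
No irreducible factor of degree ≤ 2 exists, so h is irreducible over GF(7).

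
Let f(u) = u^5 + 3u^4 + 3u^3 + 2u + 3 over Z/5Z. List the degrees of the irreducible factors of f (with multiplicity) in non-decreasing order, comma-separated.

1, 2, 2

Roots in Z/5Z: f(0) = 3; f(1) = 2; f(2) = 1; f(3) = 1; f(4) = 0 → root.
Linear factors from roots: (u + 1).
Complete factorization: f(u) = (u + 1)·(u^2 + 2)·(u^2 + 2u + 4).
Factor degrees with multiplicity: 1 + 2 + 2 = 5.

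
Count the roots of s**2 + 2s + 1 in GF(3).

Write P(s) = s**2 + 2s + 1.
Evaluate at each of the 3 elements of GF(3):
P(0) = 1; P(1) = 1; P(2) = 0 → root.
Roots: {2}.

1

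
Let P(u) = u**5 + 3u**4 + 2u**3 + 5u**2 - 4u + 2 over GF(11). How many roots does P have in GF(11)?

Evaluate at each of the 11 elements of GF(11):
P(0) = 2; P(1) = 9; P(2) = 0 → root; P(3) = 3; P(4) = 6; P(5) = 0 → root; P(6) = 0 → root; P(7) = 0 → root; P(8) = 5; P(9) = 8; P(10) = 0 → root.
Roots: {2, 5, 6, 7, 10}.

5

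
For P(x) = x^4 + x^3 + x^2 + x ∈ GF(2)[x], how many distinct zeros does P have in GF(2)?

Evaluate at each of the 2 elements of GF(2):
P(0) = 0 → root; P(1) = 0 → root.
Roots: {0, 1}.

2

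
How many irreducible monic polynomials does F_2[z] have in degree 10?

The number of monic irreducibles of degree 10 over GF(2) is (1/10)·Σ_{d∣10} μ(10/d) 2^d.
Divisors of 10: 1, 2, 5, 10; μ(10/d) for each: 1, -1, -1, 1.
Σ = 2^1 − 2^2 − 2^5 + 2^10 = 990.
N = 990/10 = 99.

99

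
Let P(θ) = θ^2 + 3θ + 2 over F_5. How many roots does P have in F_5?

Evaluate at each of the 5 elements of F_5:
P(0) = 2; P(1) = 1; P(2) = 2; P(3) = 0 → root; P(4) = 0 → root.
Roots: {3, 4}.

2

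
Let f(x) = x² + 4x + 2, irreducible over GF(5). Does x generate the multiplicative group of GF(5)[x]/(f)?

Yes

|GF(5^2)^×| = 5^2 − 1 = 24. Prime factorization: 24 = 2^3·3.
f is primitive ⇔ x has order 24 in GF(5)[x]/(f), i.e. x^(24/q) ≠ 1 for each prime q | 24.
x^(12) mod f = 4.
x^(8) mod f = 2x + 1.
None equal 1, so x has full order 24; f is primitive.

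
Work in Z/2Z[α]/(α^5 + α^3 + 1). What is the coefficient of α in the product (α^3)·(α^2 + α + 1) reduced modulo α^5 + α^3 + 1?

Multiply in Z/2Z[α]: (α^3)·(α^2 + α + 1) = α^5 + α^4 + α^3.
Reduce using α^5 ≡ α^3 + 1 (mod α^5 + α^3 + 1).
Reduced: α^4 + 1.

0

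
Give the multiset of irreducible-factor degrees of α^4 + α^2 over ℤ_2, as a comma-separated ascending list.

Write f(α) = α^4 + α^2.
Roots in ℤ_2: f(0) = 0 → root; f(1) = 0 → root.
Linear factors from roots: (α), (α + 1).
Complete factorization: f(α) = (α)^2·(α + 1)^2.
Factor degrees with multiplicity: 1 + 1 + 1 + 1 = 4.

1, 1, 1, 1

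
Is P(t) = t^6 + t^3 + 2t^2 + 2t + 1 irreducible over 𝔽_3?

Check for roots in 𝔽_3: P(0) = 1; P(1) = 1; P(2) = 1.
No roots, so no linear factors.
Monic irreducibles of degree 2 over GF(3): t^2 + 1, t^2 + t + 2, t^2 + 2t + 2.
None of them divide P (all give nonzero remainder).
Degree-3 irreducible divisors: test the 8 monic irreducibles of degree 3 over GF(3).
None of them divide P (all give nonzero remainder).
No irreducible factor of degree ≤ 3 exists, so P is irreducible over GF(3).

Yes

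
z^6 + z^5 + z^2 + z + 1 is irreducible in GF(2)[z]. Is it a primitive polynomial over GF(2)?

Write f(z) = z^6 + z^5 + z^2 + z + 1.
|GF(2^6)^×| = 2^6 − 1 = 63. Prime factorization: 63 = 3^2·7.
f is primitive ⇔ z has order 63 in GF(2)[z]/(f), i.e. z^(63/q) ≠ 1 for each prime q | 63.
z^(21) mod f = z^5 + z^3 + z^2.
z^(9) mod f = z^3 + z^2 + 1.
None equal 1, so z has full order 63; f is primitive.

Yes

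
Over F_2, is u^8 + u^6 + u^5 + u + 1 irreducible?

Write m(u) = u^8 + u^6 + u^5 + u + 1.
Check for roots in F_2: m(0) = 1; m(1) = 1.
No roots, so no linear factors.
Monic irreducibles of degree 2 over GF(2): u^2 + u + 1.
None of them divide m (all give nonzero remainder).
Monic irreducibles of degree 3 over GF(2): u^3 + u + 1, u^3 + u^2 + 1.
None of them divide m (all give nonzero remainder).
Monic irreducibles of degree 4 over GF(2): u^4 + u + 1, u^4 + u^3 + 1, u^4 + u^3 + u^2 + u + 1.
None of them divide m (all give nonzero remainder).
No irreducible factor of degree ≤ 4 exists, so m is irreducible over GF(2).

Yes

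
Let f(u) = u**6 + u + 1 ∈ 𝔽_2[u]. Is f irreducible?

Check for roots in 𝔽_2: f(0) = 1; f(1) = 1.
No roots, so no linear factors.
Monic irreducibles of degree 2 over GF(2): u**2 + u + 1.
None of them divide f (all give nonzero remainder).
Monic irreducibles of degree 3 over GF(2): u**3 + u + 1, u**3 + u**2 + 1.
None of them divide f (all give nonzero remainder).
No irreducible factor of degree ≤ 3 exists, so f is irreducible over GF(2).

Yes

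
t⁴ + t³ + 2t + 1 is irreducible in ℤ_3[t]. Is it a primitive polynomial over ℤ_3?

No

Write f(t) = t⁴ + t³ + 2t + 1.
|GF(3^4)^×| = 3^4 − 1 = 80. Prime factorization: 80 = 2^4·5.
f is primitive ⇔ t has order 80 in GF(3)[t]/(f), i.e. t^(80/q) ≠ 1 for each prime q | 80.
t^(40) mod f = 1
t^(16) mod f = 2t² + t + 1.
Since t^(40) = 1, the order of t divides 40 < 80; not primitive.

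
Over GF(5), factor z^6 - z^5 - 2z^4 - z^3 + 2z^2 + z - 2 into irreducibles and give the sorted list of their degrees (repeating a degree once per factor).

Write f(z) = z^6 - z^5 - 2z^4 - z^3 + 2z^2 + z - 2.
Roots in GF(5): f(0) = 3; f(1) = 3; f(2) = 0 → root; f(3) = 1; f(4) = 0 → root.
Linear factors from roots: (z - 2), (z + 1).
Complete factorization: f(z) = (z + 1)·(z - 2)^2·(z^3 + 2z^2 - z + 2).
Factor degrees with multiplicity: 1 + 1 + 1 + 3 = 6.

1, 1, 1, 3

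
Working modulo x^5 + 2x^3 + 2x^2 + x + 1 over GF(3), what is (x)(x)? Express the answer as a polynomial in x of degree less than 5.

x^2

Multiply in GF(3)[x]: (x)·(x) = x^2.
Reduced: x^2.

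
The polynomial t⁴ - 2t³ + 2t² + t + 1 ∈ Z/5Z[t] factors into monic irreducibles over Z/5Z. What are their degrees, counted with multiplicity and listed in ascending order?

Write f(t) = t⁴ - 2t³ + 2t² + t + 1.
Roots in Z/5Z: f(0) = 1; f(1) = 3; f(2) = 1; f(3) = 4; f(4) = 0 → root.
Linear factors from roots: (t + 1).
Complete factorization: f(t) = (t + 1)·(t³ + 2t² + 1).
Factor degrees with multiplicity: 1 + 3 = 4.

1, 3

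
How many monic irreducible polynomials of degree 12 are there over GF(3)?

The number of monic irreducibles of degree 12 over GF(3) is (1/12)·Σ_{d∣12} μ(12/d) 3^d.
Divisors of 12: 1, 2, 3, 4, 6, 12; μ(12/d) for each: 0, 1, 0, -1, -1, 1.
Σ = 3^2 − 3^4 − 3^6 + 3^12 = 530640.
N = 530640/12 = 44220.

44220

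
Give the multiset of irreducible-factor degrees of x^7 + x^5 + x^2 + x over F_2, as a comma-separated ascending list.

1, 1, 2, 3

Write f(x) = x^7 + x^5 + x^2 + x.
Roots in F_2: f(0) = 0 → root; f(1) = 0 → root.
Linear factors from roots: (x), (x + 1).
Complete factorization: f(x) = (x)·(x + 1)·(x^2 + x + 1)·(x^3 + x + 1).
Factor degrees with multiplicity: 1 + 1 + 2 + 3 = 7.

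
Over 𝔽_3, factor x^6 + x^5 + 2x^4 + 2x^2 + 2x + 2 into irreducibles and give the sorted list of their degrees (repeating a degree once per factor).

6

Write g(x) = x^6 + x^5 + 2x^4 + 2x^2 + 2x + 2.
Roots in 𝔽_3: g(0) = 2; g(1) = 1; g(2) = 1.
Complete factorization: g(x) = (x^6 + x^5 + 2x^4 + 2x^2 + 2x + 2).
Factor degrees with multiplicity: 6 = 6.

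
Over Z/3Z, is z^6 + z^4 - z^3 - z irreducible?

No

Write f(z) = z^6 + z^4 - z^3 - z.
Check for roots in Z/3Z: f(0) = 0 → root; f(1) = 0 → root; f(2) = 1.
f(0) = 0, so (z) divides f(z); f is reducible.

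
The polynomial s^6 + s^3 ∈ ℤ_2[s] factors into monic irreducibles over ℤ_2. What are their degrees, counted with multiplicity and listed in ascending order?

1, 1, 1, 1, 2

Write h(s) = s^6 + s^3.
Roots in ℤ_2: h(0) = 0 → root; h(1) = 0 → root.
Linear factors from roots: (s), (s + 1).
Complete factorization: h(s) = (s + 1)·(s)^3·(s^2 + s + 1).
Factor degrees with multiplicity: 1 + 1 + 1 + 1 + 2 = 6.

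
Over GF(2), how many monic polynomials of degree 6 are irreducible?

9

By the necklace-counting formula, N_2(6) = (1/6) Σ_{d|6} μ(6/d)·2^d.
Divisors of 6: 1, 2, 3, 6; μ(6/d) for each: 1, -1, -1, 1.
Σ = 2^1 − 2^2 − 2^3 + 2^6 = 54.
N = 54/6 = 9.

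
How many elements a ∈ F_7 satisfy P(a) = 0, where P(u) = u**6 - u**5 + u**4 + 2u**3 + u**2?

Evaluate at each of the 7 elements of F_7:
P(0) = 0 → root; P(1) = 4; P(2) = 5; P(3) = 0 → root; P(4) = 0 → root; P(5) = 2; P(6) = 2.
Roots: {0, 3, 4}.

3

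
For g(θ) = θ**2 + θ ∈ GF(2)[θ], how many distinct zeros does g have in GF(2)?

2

Evaluate at each of the 2 elements of GF(2):
g(0) = 0 → root; g(1) = 0 → root.
Roots: {0, 1}.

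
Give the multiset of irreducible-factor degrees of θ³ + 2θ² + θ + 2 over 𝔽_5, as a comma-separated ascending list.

Write g(θ) = θ³ + 2θ² + θ + 2.
Roots in 𝔽_5: g(0) = 2; g(1) = 1; g(2) = 0 → root; g(3) = 0 → root; g(4) = 2.
Linear factors from roots: (θ + 3), (θ + 2).
Complete factorization: g(θ) = (θ + 3)·(θ + 2)^2.
Factor degrees with multiplicity: 1 + 1 + 1 = 3.

1, 1, 1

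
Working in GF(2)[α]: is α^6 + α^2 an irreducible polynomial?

Write m(α) = α^6 + α^2.
Check for roots in GF(2): m(0) = 0 → root; m(1) = 0 → root.
m(0) = 0, so (α) divides m(α); m is reducible.

No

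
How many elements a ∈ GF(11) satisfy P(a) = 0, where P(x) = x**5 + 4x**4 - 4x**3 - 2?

1

Evaluate at each of the 11 elements of GF(11):
P(0) = 9; P(1) = 10; P(2) = 7; P(3) = 6; P(4) = 8; P(5) = 8; P(6) = 5; P(7) = 1; P(8) = 0 → root; P(9) = 7; P(10) = 5.
Roots: {8}.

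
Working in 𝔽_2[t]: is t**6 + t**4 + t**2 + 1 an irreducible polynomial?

No

Write m(t) = t**6 + t**4 + t**2 + 1.
Check for roots in 𝔽_2: m(0) = 1; m(1) = 0 → root.
m(1) = 0, so (t − 1) divides m(t); m is reducible.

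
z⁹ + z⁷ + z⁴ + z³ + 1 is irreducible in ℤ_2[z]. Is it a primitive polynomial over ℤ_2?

Write f(z) = z⁹ + z⁷ + z⁴ + z³ + 1.
|GF(2^9)^×| = 2^9 − 1 = 511. Prime factorization: 511 = 7·73.
f is primitive ⇔ z has order 511 in GF(2)[z]/(f), i.e. z^(511/q) ≠ 1 for each prime q | 511.
z^(73) mod f = 1
z^(7) mod f = z⁷.
Since z^(73) = 1, the order of z divides 73 < 511; not primitive.

No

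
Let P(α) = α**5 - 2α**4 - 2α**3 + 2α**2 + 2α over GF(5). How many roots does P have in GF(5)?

1

Evaluate at each of the 5 elements of GF(5):
P(0) = 0 → root; P(1) = 1; P(2) = 1; P(3) = 1; P(4) = 4.
Roots: {0}.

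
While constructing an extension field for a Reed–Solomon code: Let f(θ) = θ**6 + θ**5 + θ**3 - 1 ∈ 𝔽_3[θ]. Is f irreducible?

Yes

Check for roots in 𝔽_3: f(0) = 2; f(1) = 2; f(2) = 1.
No roots, so no linear factors.
Monic irreducibles of degree 2 over GF(3): θ**2 + 1, θ**2 + θ - 1, θ**2 - θ - 1.
None of them divide f (all give nonzero remainder).
Degree-3 irreducible divisors: test the 8 monic irreducibles of degree 3 over GF(3).
None of them divide f (all give nonzero remainder).
No irreducible factor of degree ≤ 3 exists, so f is irreducible over GF(3).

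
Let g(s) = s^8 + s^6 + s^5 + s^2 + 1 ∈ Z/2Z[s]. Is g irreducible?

Yes

Check for roots in Z/2Z: g(0) = 1; g(1) = 1.
No roots, so no linear factors.
Monic irreducibles of degree 2 over GF(2): s^2 + s + 1.
None of them divide g (all give nonzero remainder).
Monic irreducibles of degree 3 over GF(2): s^3 + s + 1, s^3 + s^2 + 1.
None of them divide g (all give nonzero remainder).
Monic irreducibles of degree 4 over GF(2): s^4 + s + 1, s^4 + s^3 + 1, s^4 + s^3 + s^2 + s + 1.
None of them divide g (all give nonzero remainder).
No irreducible factor of degree ≤ 4 exists, so g is irreducible over GF(2).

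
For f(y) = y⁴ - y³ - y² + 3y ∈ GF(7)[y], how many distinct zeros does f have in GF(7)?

Evaluate at each of the 7 elements of GF(7):
f(0) = 0 → root; f(1) = 2; f(2) = 3; f(3) = 5; f(4) = 6; f(5) = 0 → root; f(6) = 5.
Roots: {0, 5}.

2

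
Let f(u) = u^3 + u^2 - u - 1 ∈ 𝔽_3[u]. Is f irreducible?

Check for roots in 𝔽_3: f(0) = 2; f(1) = 0 → root; f(2) = 0 → root.
f(1) = 0, so (u − 1) divides f(u); f is reducible.

No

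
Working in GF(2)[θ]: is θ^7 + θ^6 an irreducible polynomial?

Write h(θ) = θ^7 + θ^6.
Check for roots in GF(2): h(0) = 0 → root; h(1) = 0 → root.
h(0) = 0, so (θ) divides h(θ); h is reducible.

No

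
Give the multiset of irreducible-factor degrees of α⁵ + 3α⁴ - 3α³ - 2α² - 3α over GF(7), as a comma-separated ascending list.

Write g(α) = α⁵ + 3α⁴ - 3α³ - 2α² - 3α.
Linear factors from roots: (α), (α - 2), (α - 3).
Complete factorization: g(α) = (α)·(α - 3)·(α - 2)·(α² + α + 3).
Factor degrees with multiplicity: 1 + 1 + 1 + 2 = 5.

1, 1, 1, 2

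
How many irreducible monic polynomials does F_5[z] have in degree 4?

150

By the necklace-counting formula, N_5(4) = (1/4) Σ_{d|4} μ(4/d)·5^d.
Divisors of 4: 1, 2, 4; μ(4/d) for each: 0, -1, 1.
Σ = − 5^2 + 5^4 = 600.
N = 600/4 = 150.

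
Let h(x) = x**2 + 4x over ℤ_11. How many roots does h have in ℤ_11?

Evaluate at each of the 11 elements of ℤ_11:
h(0) = 0 → root; h(1) = 5; h(2) = 1; h(3) = 10; h(4) = 10; h(5) = 1; h(6) = 5; h(7) = 0 → root; h(8) = 8; h(9) = 7; h(10) = 8.
Roots: {0, 7}.

2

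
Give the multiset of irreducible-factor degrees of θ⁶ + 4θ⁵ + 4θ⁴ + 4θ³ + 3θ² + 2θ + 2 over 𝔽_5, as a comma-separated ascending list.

Write h(θ) = θ⁶ + 4θ⁵ + 4θ⁴ + 4θ³ + 3θ² + 2θ + 2.
Roots in 𝔽_5: h(0) = 2; h(1) = 0 → root; h(2) = 1; h(3) = 3; h(4) = 0 → root.
Linear factors from roots: (θ + 4), (θ + 1).
Complete factorization: h(θ) = (θ + 1)·(θ + 4)·(θ⁴ + 4θ³ + 3θ + 3).
Factor degrees with multiplicity: 1 + 1 + 4 = 6.

1, 1, 4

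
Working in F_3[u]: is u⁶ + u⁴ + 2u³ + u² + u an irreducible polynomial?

No

Write g(u) = u⁶ + u⁴ + 2u³ + u² + u.
Check for roots in F_3: g(0) = 0 → root; g(1) = 0 → root; g(2) = 0 → root.
g(0) = 0, so (u) divides g(u); g is reducible.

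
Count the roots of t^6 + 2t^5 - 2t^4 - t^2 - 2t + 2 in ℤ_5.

4

Write f(t) = t^6 + 2t^5 - 2t^4 - t^2 - 2t + 2.
Evaluate at each of the 5 elements of ℤ_5:
f(0) = 2; f(1) = 0 → root; f(2) = 0 → root; f(3) = 0 → root; f(4) = 0 → root.
Roots: {1, 2, 3, 4}.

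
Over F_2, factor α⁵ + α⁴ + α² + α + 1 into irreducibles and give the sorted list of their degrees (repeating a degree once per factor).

Write h(α) = α⁵ + α⁴ + α² + α + 1.
Roots in F_2: h(0) = 1; h(1) = 1.
Complete factorization: h(α) = (α⁵ + α⁴ + α² + α + 1).
Factor degrees with multiplicity: 5 = 5.

5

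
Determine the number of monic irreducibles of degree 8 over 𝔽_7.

720300

The number of monic irreducibles of degree 8 over GF(7) is (1/8)·Σ_{d∣8} μ(8/d) 7^d.
Divisors of 8: 1, 2, 4, 8; μ(8/d) for each: 0, 0, -1, 1.
Σ = − 7^4 + 7^8 = 5762400.
N = 5762400/8 = 720300.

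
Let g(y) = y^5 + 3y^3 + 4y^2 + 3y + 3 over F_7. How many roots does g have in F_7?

3

Evaluate at each of the 7 elements of F_7:
g(0) = 3; g(1) = 0 → root; g(2) = 4; g(3) = 1; g(4) = 0 → root; g(5) = 6; g(6) = 0 → root.
Roots: {1, 4, 6}.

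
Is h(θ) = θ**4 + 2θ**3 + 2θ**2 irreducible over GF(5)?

No

Check for roots in GF(5): h(0) = 0 → root; h(1) = 0 → root; h(2) = 0 → root; h(3) = 3; h(4) = 1.
h(0) = 0, so (θ) divides h(θ); h is reducible.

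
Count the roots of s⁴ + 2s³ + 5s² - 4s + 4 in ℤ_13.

0

Write P(s) = s⁴ + 2s³ + 5s² - 4s + 4.
Evaluate at each of the 13 elements of ℤ_13:
P(0) = 4; P(1) = 8; P(2) = 9; P(3) = 3; P(4) = 10; P(5) = 9; P(6) = 3; P(7) = 6; P(8) = 4; P(9) = 7; P(10) = 10; P(11) = 6; P(12) = 12.
No element is a root.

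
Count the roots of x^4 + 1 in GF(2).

Write g(x) = x^4 + 1.
Evaluate at each of the 2 elements of GF(2):
g(0) = 1; g(1) = 0 → root.
Roots: {1}.

1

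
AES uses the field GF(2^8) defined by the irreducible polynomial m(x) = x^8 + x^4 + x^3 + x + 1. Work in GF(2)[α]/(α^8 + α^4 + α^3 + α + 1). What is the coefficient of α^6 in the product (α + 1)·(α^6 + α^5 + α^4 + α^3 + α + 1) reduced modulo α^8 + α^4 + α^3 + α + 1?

0

Multiply in GF(2)[α]: (α + 1)·(α^6 + α^5 + α^4 + α^3 + α + 1) = α^7 + α^3 + α^2 + 1.
Reduced: α^7 + α^3 + α^2 + 1.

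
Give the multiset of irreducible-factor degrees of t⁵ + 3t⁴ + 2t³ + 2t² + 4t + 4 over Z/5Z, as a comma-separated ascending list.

Write h(t) = t⁵ + 3t⁴ + 2t³ + 2t² + 4t + 4.
Roots in Z/5Z: h(0) = 4; h(1) = 1; h(2) = 1; h(3) = 4; h(4) = 2.
Complete factorization: h(t) = (t⁵ + 3t⁴ + 2t³ + 2t² + 4t + 4).
Factor degrees with multiplicity: 5 = 5.

5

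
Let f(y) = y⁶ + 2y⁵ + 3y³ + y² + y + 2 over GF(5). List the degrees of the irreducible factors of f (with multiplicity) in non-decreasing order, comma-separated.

Roots in GF(5): f(0) = 2; f(1) = 0 → root; f(2) = 0 → root; f(3) = 0 → root; f(4) = 3.
Linear factors from roots: (y + 4), (y + 3), (y + 2).
Complete factorization: f(y) = (y + 2)·(y + 3)·(y + 4)·(y³ + 3y² + 2y + 3).
Factor degrees with multiplicity: 1 + 1 + 1 + 3 = 6.

1, 1, 1, 3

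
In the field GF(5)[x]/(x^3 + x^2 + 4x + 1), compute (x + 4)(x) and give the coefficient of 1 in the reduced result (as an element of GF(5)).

0

Multiply in GF(5)[x]: (x + 4)·(x) = x^2 + 4x.
Reduced: x^2 + 4x.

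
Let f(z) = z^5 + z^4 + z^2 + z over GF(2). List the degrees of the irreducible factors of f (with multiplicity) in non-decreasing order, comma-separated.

Roots in GF(2): f(0) = 0 → root; f(1) = 0 → root.
Linear factors from roots: (z), (z + 1).
Complete factorization: f(z) = (z)·(z + 1)^2·(z^2 + z + 1).
Factor degrees with multiplicity: 1 + 1 + 1 + 2 = 5.

1, 1, 1, 2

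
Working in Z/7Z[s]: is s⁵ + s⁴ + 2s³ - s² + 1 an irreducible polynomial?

Write g(s) = s⁵ + s⁴ + 2s³ - s² + 1.
Check for roots in Z/7Z: g(0) = 1; g(1) = 4; g(2) = 5; g(3) = 6; g(4) = 0 → root; g(5) = 0 → root; g(6) = 5.
g(4) = 0, so (s − 4) divides g(s); g is reducible.

No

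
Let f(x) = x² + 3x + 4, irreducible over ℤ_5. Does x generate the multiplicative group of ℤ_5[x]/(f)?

No

|GF(5^2)^×| = 5^2 − 1 = 24. Prime factorization: 24 = 2^3·3.
f is primitive ⇔ x has order 24 in GF(5)[x]/(f), i.e. x^(24/q) ≠ 1 for each prime q | 24.
x^(12) mod f = 1
x^(8) mod f = 3x + 4.
Since x^(12) = 1, the order of x divides 12 < 24; not primitive.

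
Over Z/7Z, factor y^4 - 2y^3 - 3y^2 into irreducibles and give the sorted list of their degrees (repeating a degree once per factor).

Write h(y) = y^4 - 2y^3 - 3y^2.
Linear factors from roots: (y), (y - 3), (y + 1).
Complete factorization: h(y) = (y + 1)·(y - 3)·(y)^2.
Factor degrees with multiplicity: 1 + 1 + 1 + 1 = 4.

1, 1, 1, 1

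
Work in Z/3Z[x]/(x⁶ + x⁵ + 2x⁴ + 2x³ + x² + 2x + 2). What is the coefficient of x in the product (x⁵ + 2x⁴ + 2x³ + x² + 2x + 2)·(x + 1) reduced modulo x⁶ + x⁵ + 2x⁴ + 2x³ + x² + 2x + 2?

2

Multiply in Z/3Z[x]: (x⁵ + 2x⁴ + 2x³ + x² + 2x + 2)·(x + 1) = x⁶ + x⁴ + x + 2.
Reduce using x⁶ ≡ 2x⁵ + x⁴ + x³ + 2x² + x + 1 (mod x⁶ + x⁵ + 2x⁴ + 2x³ + x² + 2x + 2).
Reduced: 2x⁵ + 2x⁴ + x³ + 2x² + 2x.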